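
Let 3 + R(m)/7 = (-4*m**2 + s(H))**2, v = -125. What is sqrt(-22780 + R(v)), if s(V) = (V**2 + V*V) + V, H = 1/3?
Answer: sqrt(2214802528294)/9 ≈ 1.6536e+5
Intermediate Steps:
H = 1/3 ≈ 0.33333
s(V) = V + 2*V**2 (s(V) = (V**2 + V**2) + V = 2*V**2 + V = V + 2*V**2)
R(m) = -21 + 7*(5/9 - 4*m**2)**2 (R(m) = -21 + 7*(-4*m**2 + (1 + 2*(1/3))/3)**2 = -21 + 7*(-4*m**2 + (1 + 2/3)/3)**2 = -21 + 7*(-4*m**2 + (1/3)*(5/3))**2 = -21 + 7*(-4*m**2 + 5/9)**2 = -21 + 7*(5/9 - 4*m**2)**2)
sqrt(-22780 + R(v)) = sqrt(-22780 + (-21 + 7*(-5 + 36*(-125)**2)**2/81)) = sqrt(-22780 + (-21 + 7*(-5 + 36*15625)**2/81)) = sqrt(-22780 + (-21 + 7*(-5 + 562500)**2/81)) = sqrt(-22780 + (-21 + (7/81)*562495**2)) = sqrt(-22780 + (-21 + (7/81)*316400625025)) = sqrt(-22780 + (-21 + 2214804375175/81)) = sqrt(-22780 + 2214804373474/81) = sqrt(2214802528294/81) = sqrt(2214802528294)/9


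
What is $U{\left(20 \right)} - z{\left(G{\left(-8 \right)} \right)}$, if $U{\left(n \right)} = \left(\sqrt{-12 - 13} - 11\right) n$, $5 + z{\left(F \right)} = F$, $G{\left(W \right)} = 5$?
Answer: $-220 + 100 i \approx -220.0 + 100.0 i$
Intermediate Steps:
$z{\left(F \right)} = -5 + F$
$U{\left(n \right)} = n \left(-11 + 5 i\right)$ ($U{\left(n \right)} = \left(\sqrt{-12 - 13} - 11\right) n = \left(\sqrt{-25} - 11\right) n = \left(5 i - 11\right) n = \left(-11 + 5 i\right) n = n \left(-11 + 5 i\right)$)
$U{\left(20 \right)} - z{\left(G{\left(-8 \right)} \right)} = 20 \left(-11 + 5 i\right) - \left(-5 + 5\right) = \left(-220 + 100 i\right) - 0 = \left(-220 + 100 i\right) + 0 = -220 + 100 i$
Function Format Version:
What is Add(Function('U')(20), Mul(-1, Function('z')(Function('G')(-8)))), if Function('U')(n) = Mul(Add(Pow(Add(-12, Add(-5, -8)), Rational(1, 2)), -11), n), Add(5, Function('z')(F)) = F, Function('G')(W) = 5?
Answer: Add(-220, Mul(100, I)) ≈ Add(-220.00, Mul(100.00, I))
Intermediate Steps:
Function('z')(F) = Add(-5, F)
Function('U')(n) = Mul(n, Add(-11, Mul(5, I))) (Function('U')(n) = Mul(Add(Pow(Add(-12, -13), Rational(1, 2)), -11), n) = Mul(Add(Pow(-25, Rational(1, 2)), -11), n) = Mul(Add(Mul(5, I), -11), n) = Mul(Add(-11, Mul(5, I)), n) = Mul(n, Add(-11, Mul(5, I))))
Add(Function('U')(20), Mul(-1, Function('z')(Function('G')(-8)))) = Add(Mul(20, Add(-11, Mul(5, I))), Mul(-1, Add(-5, 5))) = Add(Add(-220, Mul(100, I)), Mul(-1, 0)) = Add(Add(-220, Mul(100, I)), 0) = Add(-220, Mul(100, I))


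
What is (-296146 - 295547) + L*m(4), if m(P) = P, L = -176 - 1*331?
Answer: -593721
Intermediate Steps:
L = -507 (L = -176 - 331 = -507)
(-296146 - 295547) + L*m(4) = (-296146 - 295547) - 507*4 = -591693 - 2028 = -593721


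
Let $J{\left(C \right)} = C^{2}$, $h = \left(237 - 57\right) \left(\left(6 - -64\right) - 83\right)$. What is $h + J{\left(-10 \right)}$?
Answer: $-2240$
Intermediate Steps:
$h = -2340$ ($h = 180 \left(\left(6 + 64\right) - 83\right) = 180 \left(70 - 83\right) = 180 \left(-13\right) = -2340$)
$h + J{\left(-10 \right)} = -2340 + \left(-10\right)^{2} = -2340 + 100 = -2240$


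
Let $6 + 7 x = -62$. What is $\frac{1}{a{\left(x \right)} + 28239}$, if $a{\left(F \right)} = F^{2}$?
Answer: $\frac{49}{1388335} \approx 3.5294 \cdot 10^{-5}$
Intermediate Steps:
$x = - \frac{68}{7}$ ($x = - \frac{6}{7} + \frac{1}{7} \left(-62\right) = - \frac{6}{7} - \frac{62}{7} = - \frac{68}{7} \approx -9.7143$)
$\frac{1}{a{\left(x \right)} + 28239} = \frac{1}{\left(- \frac{68}{7}\right)^{2} + 28239} = \frac{1}{\frac{4624}{49} + 28239} = \frac{1}{\frac{1388335}{49}} = \frac{49}{1388335}$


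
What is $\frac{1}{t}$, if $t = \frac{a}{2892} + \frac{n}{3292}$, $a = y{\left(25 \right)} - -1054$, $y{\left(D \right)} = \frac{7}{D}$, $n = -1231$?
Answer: $- \frac{29751450}{279257} \approx -106.54$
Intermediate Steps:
$a = \frac{26357}{25}$ ($a = \frac{7}{25} - -1054 = 7 \cdot \frac{1}{25} + 1054 = \frac{7}{25} + 1054 = \frac{26357}{25} \approx 1054.3$)
$t = - \frac{279257}{29751450}$ ($t = \frac{26357}{25 \cdot 2892} - \frac{1231}{3292} = \frac{26357}{25} \cdot \frac{1}{2892} - \frac{1231}{3292} = \frac{26357}{72300} - \frac{1231}{3292} = - \frac{279257}{29751450} \approx -0.0093863$)
$\frac{1}{t} = \frac{1}{- \frac{279257}{29751450}} = - \frac{29751450}{279257}$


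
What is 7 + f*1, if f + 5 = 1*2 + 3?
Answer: 7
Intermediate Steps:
f = 0 (f = -5 + (1*2 + 3) = -5 + (2 + 3) = -5 + 5 = 0)
7 + f*1 = 7 + 0*1 = 7 + 0 = 7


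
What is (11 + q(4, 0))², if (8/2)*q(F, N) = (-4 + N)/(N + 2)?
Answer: 441/4 ≈ 110.25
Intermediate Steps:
q(F, N) = (-4 + N)/(4*(2 + N)) (q(F, N) = ((-4 + N)/(N + 2))/4 = ((-4 + N)/(2 + N))/4 = (-4 + N)/(4*(2 + N)))
(11 + q(4, 0))² = (11 + (-4 + 0)/(4*(2 + 0)))² = (11 + (¼)*(-4)/2)² = (11 + (¼)*(½)*(-4))² = (11 - ½)² = (21/2)² = 441/4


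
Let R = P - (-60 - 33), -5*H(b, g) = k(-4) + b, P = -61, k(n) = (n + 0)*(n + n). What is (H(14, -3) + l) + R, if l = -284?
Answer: -1306/5 ≈ -261.20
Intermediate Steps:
k(n) = 2*n² (k(n) = n*(2*n) = 2*n²)
H(b, g) = -32/5 - b/5 (H(b, g) = -(2*(-4)² + b)/5 = -(2*16 + b)/5 = -(32 + b)/5 = -32/5 - b/5)
R = 32 (R = -61 - (-60 - 33) = -61 - 1*(-93) = -61 + 93 = 32)
(H(14, -3) + l) + R = ((-32/5 - ⅕*14) - 284) + 32 = ((-32/5 - 14/5) - 284) + 32 = (-46/5 - 284) + 32 = -1466/5 + 32 = -1306/5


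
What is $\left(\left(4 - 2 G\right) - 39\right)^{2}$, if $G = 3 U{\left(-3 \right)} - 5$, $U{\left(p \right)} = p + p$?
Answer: $121$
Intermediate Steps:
$U{\left(p \right)} = 2 p$
$G = -23$ ($G = 3 \cdot 2 \left(-3\right) - 5 = 3 \left(-6\right) - 5 = -18 - 5 = -23$)
$\left(\left(4 - 2 G\right) - 39\right)^{2} = \left(\left(4 - -46\right) - 39\right)^{2} = \left(\left(4 + 46\right) - 39\right)^{2} = \left(50 - 39\right)^{2} = 11^{2} = 121$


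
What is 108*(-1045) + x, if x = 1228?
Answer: -111632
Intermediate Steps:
108*(-1045) + x = 108*(-1045) + 1228 = -112860 + 1228 = -111632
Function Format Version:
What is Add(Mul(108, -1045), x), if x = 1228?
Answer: -111632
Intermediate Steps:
Add(Mul(108, -1045), x) = Add(Mul(108, -1045), 1228) = Add(-112860, 1228) = -111632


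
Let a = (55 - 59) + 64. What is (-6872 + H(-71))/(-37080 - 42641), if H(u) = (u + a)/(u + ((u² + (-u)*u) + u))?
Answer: 975813/11320382 ≈ 0.086200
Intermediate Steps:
a = 60 (a = -4 + 64 = 60)
H(u) = (60 + u)/(2*u) (H(u) = (u + 60)/(u + ((u² + (-u)*u) + u)) = (60 + u)/(u + ((u² - u²) + u)) = (60 + u)/(u + (0 + u)) = (60 + u)/(u + u) = (60 + u)/((2*u)) = (60 + u)*(1/(2*u)) = (60 + u)/(2*u))
(-6872 + H(-71))/(-37080 - 42641) = (-6872 + (½)*(60 - 71)/(-71))/(-37080 - 42641) = (-6872 + (½)*(-1/71)*(-11))/(-79721) = (-6872 + 11/142)*(-1/79721) = -975813/142*(-1/79721) = 975813/11320382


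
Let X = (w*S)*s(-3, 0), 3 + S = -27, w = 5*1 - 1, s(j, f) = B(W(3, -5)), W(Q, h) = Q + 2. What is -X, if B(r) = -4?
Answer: -480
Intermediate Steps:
W(Q, h) = 2 + Q
s(j, f) = -4
w = 4 (w = 5 - 1 = 4)
S = -30 (S = -3 - 27 = -30)
X = 480 (X = (4*(-30))*(-4) = -120*(-4) = 480)
-X = -1*480 = -480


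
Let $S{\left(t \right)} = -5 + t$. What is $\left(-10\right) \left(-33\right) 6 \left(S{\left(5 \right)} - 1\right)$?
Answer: $-1980$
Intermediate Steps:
$\left(-10\right) \left(-33\right) 6 \left(S{\left(5 \right)} - 1\right) = \left(-10\right) \left(-33\right) 6 \left(\left(-5 + 5\right) - 1\right) = 330 \cdot 6 \left(0 - 1\right) = 330 \cdot 6 \left(-1\right) = 330 \left(-6\right) = -1980$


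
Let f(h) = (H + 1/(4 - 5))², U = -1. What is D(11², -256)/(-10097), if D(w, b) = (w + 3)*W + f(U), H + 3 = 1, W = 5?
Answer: -629/10097 ≈ -0.062296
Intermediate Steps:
H = -2 (H = -3 + 1 = -2)
f(h) = 9 (f(h) = (-2 + 1/(4 - 5))² = (-2 + 1/(-1))² = (-2 - 1)² = (-3)² = 9)
D(w, b) = 24 + 5*w (D(w, b) = (w + 3)*5 + 9 = (3 + w)*5 + 9 = (15 + 5*w) + 9 = 24 + 5*w)
D(11², -256)/(-10097) = (24 + 5*11²)/(-10097) = (24 + 5*121)*(-1/10097) = (24 + 605)*(-1/10097) = 629*(-1/10097) = -629/10097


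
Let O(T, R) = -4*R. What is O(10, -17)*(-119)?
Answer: -8092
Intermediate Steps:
O(10, -17)*(-119) = -4*(-17)*(-119) = 68*(-119) = -8092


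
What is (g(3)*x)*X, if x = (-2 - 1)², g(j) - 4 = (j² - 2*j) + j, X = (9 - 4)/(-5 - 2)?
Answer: -450/7 ≈ -64.286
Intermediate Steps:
X = -5/7 (X = 5/(-7) = 5*(-⅐) = -5/7 ≈ -0.71429)
g(j) = 4 + j² - j (g(j) = 4 + ((j² - 2*j) + j) = 4 + (j² - j) = 4 + j² - j)
x = 9 (x = (-3)² = 9)
(g(3)*x)*X = ((4 + 3² - 1*3)*9)*(-5/7) = ((4 + 9 - 3)*9)*(-5/7) = (10*9)*(-5/7) = 90*(-5/7) = -450/7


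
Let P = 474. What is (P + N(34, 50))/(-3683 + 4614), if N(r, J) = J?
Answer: 524/931 ≈ 0.56284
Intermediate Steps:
(P + N(34, 50))/(-3683 + 4614) = (474 + 50)/(-3683 + 4614) = 524/931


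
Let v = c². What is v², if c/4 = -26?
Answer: 116985856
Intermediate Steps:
c = -104 (c = 4*(-26) = -104)
v = 10816 (v = (-104)² = 10816)
v² = 10816² = 116985856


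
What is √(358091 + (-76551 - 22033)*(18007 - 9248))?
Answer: 7*I*√17615085 ≈ 29379.0*I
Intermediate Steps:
√(358091 + (-76551 - 22033)*(18007 - 9248)) = √(358091 - 98584*8759) = √(358091 - 863497256) = √(-863139165) = 7*I*√17615085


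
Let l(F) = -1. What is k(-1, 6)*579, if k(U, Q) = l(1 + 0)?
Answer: -579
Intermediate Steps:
k(U, Q) = -1
k(-1, 6)*579 = -1*579 = -579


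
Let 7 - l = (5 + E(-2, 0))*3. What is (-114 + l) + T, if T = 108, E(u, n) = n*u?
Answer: -14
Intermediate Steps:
l = -8 (l = 7 - (5 + 0*(-2))*3 = 7 - (5 + 0)*3 = 7 - 5*3 = 7 - 1*15 = 7 - 15 = -8)
(-114 + l) + T = (-114 - 8) + 108 = -122 + 108 = -14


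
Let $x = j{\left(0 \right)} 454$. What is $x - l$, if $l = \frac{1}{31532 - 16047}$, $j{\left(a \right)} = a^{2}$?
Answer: $- \frac{1}{15485} \approx -6.4579 \cdot 10^{-5}$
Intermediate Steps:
$x = 0$ ($x = 0^{2} \cdot 454 = 0 \cdot 454 = 0$)
$l = \frac{1}{15485} \approx 6.4579 \cdot 10^{-5}$
$x - l = 0 - \frac{1}{15485} = - \frac{1}{15485}$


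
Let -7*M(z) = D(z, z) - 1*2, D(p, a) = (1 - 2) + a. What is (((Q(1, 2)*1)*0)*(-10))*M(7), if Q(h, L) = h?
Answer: 0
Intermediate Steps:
D(p, a) = -1 + a
M(z) = 3/7 - z/7 (M(z) = -((-1 + z) - 1*2)/7 = -((-1 + z) - 2)/7 = -(-3 + z)/7 = 3/7 - z/7)
(((Q(1, 2)*1)*0)*(-10))*M(7) = (((1*1)*0)*(-10))*(3/7 - ⅐*7) = ((1*0)*(-10))*(3/7 - 1) = (0*(-10))*(-4/7) = 0*(-4/7) = 0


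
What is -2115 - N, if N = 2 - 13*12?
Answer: -1961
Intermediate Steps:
N = -154 (N = 2 - 156 = -154)
-2115 - N = -2115 - 1*(-154) = -2115 + 154 = -1961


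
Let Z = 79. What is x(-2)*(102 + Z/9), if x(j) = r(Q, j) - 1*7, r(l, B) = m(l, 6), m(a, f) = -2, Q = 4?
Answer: -997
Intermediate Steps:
r(l, B) = -2
x(j) = -9 (x(j) = -2 - 1*7 = -2 - 7 = -9)
x(-2)*(102 + Z/9) = -9*(102 + 79/9) = -9*997/9 = -997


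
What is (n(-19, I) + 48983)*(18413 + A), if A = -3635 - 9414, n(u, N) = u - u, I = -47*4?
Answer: 262744812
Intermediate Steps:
I = -188
n(u, N) = 0
A = -13049
(n(-19, I) + 48983)*(18413 + A) = (0 + 48983)*(18413 - 13049) = 48983*5364 = 262744812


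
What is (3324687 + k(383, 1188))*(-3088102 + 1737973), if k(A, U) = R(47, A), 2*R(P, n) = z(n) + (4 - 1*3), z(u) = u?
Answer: -4489015559391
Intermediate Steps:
R(P, n) = ½ + n/2 (R(P, n) = (n + (4 - 1*3))/2 = (n + (4 - 3))/2 = (n + 1)/2 = (1 + n)/2 = ½ + n/2)
k(A, U) = ½ + A/2
(3324687 + k(383, 1188))*(-3088102 + 1737973) = (3324687 + (½ + (½)*383))*(-3088102 + 1737973) = (3324687 + (½ + 383/2))*(-1350129) = (3324687 + 192)*(-1350129) = 3324879*(-1350129) = -4489015559391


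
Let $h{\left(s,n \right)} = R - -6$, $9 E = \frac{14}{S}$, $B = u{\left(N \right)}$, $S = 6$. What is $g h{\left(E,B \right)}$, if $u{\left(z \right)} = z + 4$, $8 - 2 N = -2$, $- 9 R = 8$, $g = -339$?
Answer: $- \frac{5198}{3} \approx -1732.7$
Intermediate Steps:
$R = - \frac{8}{9}$ ($R = \left(- \frac{1}{9}\right) 8 = - \frac{8}{9} \approx -0.88889$)
$N = 5$ ($N = 4 - -1 = 4 + 1 = 5$)
$u{\left(z \right)} = 4 + z$
$B = 9$ ($B = 4 + 5 = 9$)
$E = \frac{7}{27}$ ($E = \frac{14 \cdot \frac{1}{6}}{9} = \frac{1}{9} \cdot \frac{7}{3} = \frac{7}{27} \approx 0.25926$)
$h{\left(s,n \right)} = \frac{46}{9}$ ($h{\left(s,n \right)} = - \frac{8}{9} - -6 = - \frac{8}{9} + 6 = \frac{46}{9}$)
$g h{\left(E,B \right)} = \left(-339\right) \frac{46}{9} = - \frac{5198}{3}$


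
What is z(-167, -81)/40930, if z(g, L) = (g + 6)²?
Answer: 25921/40930 ≈ 0.63330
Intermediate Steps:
z(g, L) = (6 + g)²
z(-167, -81)/40930 = (6 - 167)²/40930 = (-161)²*(1/40930) = 25921*(1/40930) = 25921/40930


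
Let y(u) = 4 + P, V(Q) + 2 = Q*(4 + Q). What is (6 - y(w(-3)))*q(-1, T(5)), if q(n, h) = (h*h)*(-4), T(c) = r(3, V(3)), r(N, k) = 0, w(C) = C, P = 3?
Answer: 0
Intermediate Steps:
V(Q) = -2 + Q*(4 + Q)
T(c) = 0
q(n, h) = -4*h**2 (q(n, h) = h**2*(-4) = -4*h**2)
y(u) = 7 (y(u) = 4 + 3 = 7)
(6 - y(w(-3)))*q(-1, T(5)) = (6 - 1*7)*(-4*0**2) = (6 - 7)*(-4*0) = -1*0 = 0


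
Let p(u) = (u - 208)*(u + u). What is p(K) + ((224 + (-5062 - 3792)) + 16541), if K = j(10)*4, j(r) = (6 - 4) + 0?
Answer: 4711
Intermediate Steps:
j(r) = 2 (j(r) = 2 + 0 = 2)
K = 8 (K = 2*4 = 8)
p(u) = 2*u*(-208 + u) (p(u) = (-208 + u)*(2*u) = 2*u*(-208 + u))
p(K) + ((224 + (-5062 - 3792)) + 16541) = 2*8*(-208 + 8) + ((224 + (-5062 - 3792)) + 16541) = 2*8*(-200) + ((224 - 8854) + 16541) = -3200 + (-8630 + 16541) = -3200 + 7911 = 4711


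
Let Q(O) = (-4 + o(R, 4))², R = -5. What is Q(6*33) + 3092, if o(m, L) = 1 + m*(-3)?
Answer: 3236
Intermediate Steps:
o(m, L) = 1 - 3*m
Q(O) = 144 (Q(O) = (-4 + (1 - 3*(-5)))² = (-4 + (1 + 15))² = (-4 + 16)² = 12² = 144)
Q(6*33) + 3092 = 144 + 3092 = 3236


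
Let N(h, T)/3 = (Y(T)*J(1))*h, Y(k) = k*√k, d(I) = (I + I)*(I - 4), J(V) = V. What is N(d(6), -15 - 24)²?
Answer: -307509696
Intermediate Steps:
d(I) = 2*I*(-4 + I) (d(I) = (2*I)*(-4 + I) = 2*I*(-4 + I))
Y(k) = k^(3/2)
N(h, T) = 3*h*T^(3/2) (N(h, T) = 3*((T^(3/2)*1)*h) = 3*(T^(3/2)*h) = 3*(h*T^(3/2)) = 3*h*T^(3/2))
N(d(6), -15 - 24)² = (3*(2*6*(-4 + 6))*(-15 - 24)^(3/2))² = (3*(2*6*2)*(-39)^(3/2))² = (3*24*(-39*I*√39))² = (-2808*I*√39)² = -307509696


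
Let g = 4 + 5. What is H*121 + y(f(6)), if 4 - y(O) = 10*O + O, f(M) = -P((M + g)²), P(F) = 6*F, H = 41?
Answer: 19815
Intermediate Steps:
g = 9
f(M) = -6*(9 + M)² (f(M) = -6*(M + 9)² = -6*(9 + M)²)
y(O) = 4 - 11*O (y(O) = 4 - (10*O + O) = 4 - 11*O)
H*121 + y(f(6)) = 41*121 + (4 - (-66)*(9 + 6)²) = 4961 + (4 - (-66)*15²) = 4961 + (4 - (-66)*225) = 4961 + (4 - 11*(-1350)) = 4961 + (4 + 14850) = 4961 + 14854 = 19815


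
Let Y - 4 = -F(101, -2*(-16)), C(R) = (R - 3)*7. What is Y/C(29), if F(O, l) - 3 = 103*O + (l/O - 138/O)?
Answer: -525248/9191 ≈ -57.148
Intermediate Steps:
F(O, l) = 3 - 138/O + 103*O + l/O (F(O, l) = 3 + (103*O + (l/O - 138/O)) = 3 + (103*O + (-138/O + l/O)) = 3 + (-138/O + 103*O + l/O) = 3 - 138/O + 103*O + l/O)
C(R) = -21 + 7*R (C(R) = (-3 + R)*7 = -21 + 7*R)
Y = -1050496/101 (Y = 4 - (-138 - 2*(-16) + 101*(3 + 103*101))/101 = 4 - (-138 + 32 + 101*(3 + 10403))/101 = 4 - (-138 + 32 + 101*10406)/101 = 4 - (-138 + 32 + 1051006)/101 = 4 - 1050900/101 = -1050496/101 ≈ -10401.)
Y/C(29) = -1050496/(101*(-21 + 7*29)) = -1050496/(101*(-21 + 203)) = -1050496/101/182 = -1050496/101*1/182 = -525248/9191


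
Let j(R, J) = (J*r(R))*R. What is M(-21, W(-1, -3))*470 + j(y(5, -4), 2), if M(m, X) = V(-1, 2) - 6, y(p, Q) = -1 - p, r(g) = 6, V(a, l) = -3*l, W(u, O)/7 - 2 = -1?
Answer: -5712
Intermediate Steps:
W(u, O) = 7 (W(u, O) = 14 + 7*(-1) = 14 - 7 = 7)
j(R, J) = 6*J*R (j(R, J) = (J*6)*R = (6*J)*R = 6*J*R)
M(m, X) = -12 (M(m, X) = -3*2 - 6 = -6 - 6 = -12)
M(-21, W(-1, -3))*470 + j(y(5, -4), 2) = -12*470 + 6*2*(-1 - 1*5) = -5640 + 6*2*(-1 - 5) = -5640 + 6*2*(-6) = -5640 - 72 = -5712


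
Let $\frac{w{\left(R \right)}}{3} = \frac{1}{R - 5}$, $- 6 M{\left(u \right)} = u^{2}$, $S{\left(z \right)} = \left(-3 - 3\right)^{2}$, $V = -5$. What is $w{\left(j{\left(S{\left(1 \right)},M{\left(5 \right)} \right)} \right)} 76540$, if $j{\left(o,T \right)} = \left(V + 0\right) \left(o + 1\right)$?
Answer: $- \frac{22962}{19} \approx -1208.5$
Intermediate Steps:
$S{\left(z \right)} = 36$ ($S{\left(z \right)} = \left(-6\right)^{2} = 36$)
$M{\left(u \right)} = - \frac{u^{2}}{6}$
$j{\left(o,T \right)} = -5 - 5 o$ ($j{\left(o,T \right)} = \left(-5 + 0\right) \left(o + 1\right) = - 5 \left(1 + o\right) = -5 - 5 o$)
$w{\left(R \right)} = \frac{3}{-5 + R}$ ($w{\left(R \right)} = \frac{3}{R - 5} = \frac{3}{-5 + R}$)
$w{\left(j{\left(S{\left(1 \right)},M{\left(5 \right)} \right)} \right)} 76540 = \frac{3}{-5 - 185} \cdot 76540 = \frac{3}{-190} \cdot 76540 = 3 \left(- \frac{1}{190}\right) 76540 = \left(- \frac{3}{190}\right) 76540 = - \frac{22962}{19}$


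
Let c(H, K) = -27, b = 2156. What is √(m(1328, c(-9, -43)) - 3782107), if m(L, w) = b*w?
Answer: I*√3840319 ≈ 1959.7*I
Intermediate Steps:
m(L, w) = 2156*w
√(m(1328, c(-9, -43)) - 3782107) = √(2156*(-27) - 3782107) = √(-58212 - 3782107) = √(-3840319) = I*√3840319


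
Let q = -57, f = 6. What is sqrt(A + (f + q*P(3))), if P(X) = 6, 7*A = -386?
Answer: 37*I*sqrt(14)/7 ≈ 19.777*I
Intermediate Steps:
A = -386/7 (A = (1/7)*(-386) = -386/7 ≈ -55.143)
sqrt(A + (f + q*P(3))) = sqrt(-386/7 + (6 - 57*6)) = sqrt(-386/7 + (6 - 342)) = sqrt(-386/7 - 336) = sqrt(-2738/7) = 37*I*sqrt(14)/7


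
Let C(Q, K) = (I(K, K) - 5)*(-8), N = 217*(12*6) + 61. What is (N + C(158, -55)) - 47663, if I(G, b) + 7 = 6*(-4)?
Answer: -31690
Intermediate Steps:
I(G, b) = -31 (I(G, b) = -7 + 6*(-4) = -7 - 24 = -31)
N = 15685 (N = 217*72 + 61 = 15624 + 61 = 15685)
C(Q, K) = 288 (C(Q, K) = (-31 - 5)*(-8) = -36*(-8) = 288)
(N + C(158, -55)) - 47663 = (15685 + 288) - 47663 = 15973 - 47663 = -31690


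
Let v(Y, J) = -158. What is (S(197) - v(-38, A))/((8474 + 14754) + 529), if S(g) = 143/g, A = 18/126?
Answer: 10423/1560043 ≈ 0.0066812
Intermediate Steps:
A = ⅐ (A = 18*(1/126) = ⅐ ≈ 0.14286)
(S(197) - v(-38, A))/((8474 + 14754) + 529) = (143/197 - 1*(-158))/((8474 + 14754) + 529) = (143*(1/197) + 158)/(23228 + 529) = (143/197 + 158)/23757 = (31269/197)*(1/23757) = 10423/1560043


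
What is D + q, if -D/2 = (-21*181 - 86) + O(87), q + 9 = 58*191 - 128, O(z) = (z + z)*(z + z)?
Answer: -41837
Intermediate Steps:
O(z) = 4*z² (O(z) = (2*z)*(2*z) = 4*z²)
q = 10941 (q = -9 + (58*191 - 128) = -9 + (11078 - 128) = -9 + 10950 = 10941)
D = -52778 (D = -2*((-21*181 - 86) + 4*87²) = -2*((-3801 - 86) + 4*7569) = -2*(-3887 + 30276) = -2*26389 = -52778)
D + q = -52778 + 10941 = -41837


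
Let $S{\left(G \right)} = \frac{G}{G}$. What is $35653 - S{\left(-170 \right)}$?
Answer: $35652$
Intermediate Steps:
$S{\left(G \right)} = 1$
$35653 - S{\left(-170 \right)} = 35653 - 1 = 35652$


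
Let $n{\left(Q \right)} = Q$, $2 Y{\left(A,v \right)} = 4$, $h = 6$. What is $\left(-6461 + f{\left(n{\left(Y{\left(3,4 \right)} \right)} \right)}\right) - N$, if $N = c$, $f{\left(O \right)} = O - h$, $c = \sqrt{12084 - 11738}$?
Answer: $-6465 - \sqrt{346} \approx -6483.6$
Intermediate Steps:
$Y{\left(A,v \right)} = 2$ ($Y{\left(A,v \right)} = \frac{1}{2} \cdot 4 = 2$)
$c = \sqrt{346} \approx 18.601$
$f{\left(O \right)} = -6 + O$ ($f{\left(O \right)} = O - 6 = -6 + O$)
$N = \sqrt{346} \approx 18.601$
$\left(-6461 + f{\left(n{\left(Y{\left(3,4 \right)} \right)} \right)}\right) - N = \left(-6461 + \left(-6 + 2\right)\right) - \sqrt{346} = \left(-6461 - 4\right) - \sqrt{346} = -6465 - \sqrt{346}$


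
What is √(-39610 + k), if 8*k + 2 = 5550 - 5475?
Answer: I*√633614/4 ≈ 199.0*I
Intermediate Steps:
k = 73/8 (k = -¼ + (5550 - 5475)/8 = -¼ + (⅛)*75 = -¼ + 75/8 = 73/8 ≈ 9.1250)
√(-39610 + k) = √(-39610 + 73/8) = √(-316807/8) = I*√633614/4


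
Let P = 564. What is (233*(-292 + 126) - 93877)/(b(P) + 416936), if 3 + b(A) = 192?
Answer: -26511/83425 ≈ -0.31778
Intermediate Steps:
b(A) = 189 (b(A) = -3 + 192 = 189)
(233*(-292 + 126) - 93877)/(b(P) + 416936) = (233*(-292 + 126) - 93877)/(189 + 416936) = (233*(-166) - 93877)/417125 = (-38678 - 93877)*(1/417125) = -132555*1/417125 = -26511/83425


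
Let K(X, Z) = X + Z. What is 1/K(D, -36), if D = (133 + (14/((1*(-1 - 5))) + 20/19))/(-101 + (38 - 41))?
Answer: -1482/55229 ≈ -0.026834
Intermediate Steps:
D = -1877/1482 (D = (133 + (14/((1*(-6))) + 20*(1/19)))/(-101 - 3) = (133 + (14/(-6) + 20/19))/(-104) = (133 + (14*(-1/6) + 20/19))*(-1/104) = (133 + (-7/3 + 20/19))*(-1/104) = (133 - 73/57)*(-1/104) = (7508/57)*(-1/104) = -1877/1482 ≈ -1.2665)
1/K(D, -36) = 1/(-1877/1482 - 36) = 1/(-55229/1482) = -1482/55229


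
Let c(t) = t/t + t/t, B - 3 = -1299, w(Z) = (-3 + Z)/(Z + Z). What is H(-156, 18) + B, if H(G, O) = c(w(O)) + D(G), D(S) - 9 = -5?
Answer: -1290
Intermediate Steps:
w(Z) = (-3 + Z)/(2*Z) (w(Z) = (-3 + Z)/((2*Z)) = (-3 + Z)*(1/(2*Z)) = (-3 + Z)/(2*Z))
D(S) = 4 (D(S) = 9 - 5 = 4)
B = -1296 (B = 3 - 1299 = -1296)
c(t) = 2 (c(t) = 1 + 1 = 2)
H(G, O) = 6 (H(G, O) = 2 + 4 = 6)
H(-156, 18) + B = 6 - 1296 = -1290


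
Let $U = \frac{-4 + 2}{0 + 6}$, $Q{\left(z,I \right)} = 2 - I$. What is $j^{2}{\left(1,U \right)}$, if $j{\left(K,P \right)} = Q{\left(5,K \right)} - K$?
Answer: $0$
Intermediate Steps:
$U = - \frac{1}{3}$ ($U = - \frac{2}{6} = \left(-2\right) \frac{1}{6} = - \frac{1}{3} \approx -0.33333$)
$j{\left(K,P \right)} = 2 - 2 K$ ($j{\left(K,P \right)} = \left(2 - K\right) - K = 2 - 2 K$)
$j^{2}{\left(1,U \right)} = \left(2 - 2\right)^{2} = 0^{2} = 0$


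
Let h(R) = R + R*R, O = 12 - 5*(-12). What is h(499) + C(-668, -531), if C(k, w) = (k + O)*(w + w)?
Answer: 882452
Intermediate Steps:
O = 72 (O = 12 + 60 = 72)
h(R) = R + R**2
C(k, w) = 2*w*(72 + k) (C(k, w) = (k + 72)*(w + w) = (72 + k)*(2*w) = 2*w*(72 + k))
h(499) + C(-668, -531) = 499*(1 + 499) + 2*(-531)*(72 - 668) = 499*500 + 2*(-531)*(-596) = 249500 + 632952 = 882452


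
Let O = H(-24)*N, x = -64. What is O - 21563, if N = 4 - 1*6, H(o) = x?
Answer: -21435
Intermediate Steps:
H(o) = -64
N = -2 (N = 4 - 6 = -2)
O = 128 (O = -64*(-2) = 128)
O - 21563 = 128 - 21563 = -21435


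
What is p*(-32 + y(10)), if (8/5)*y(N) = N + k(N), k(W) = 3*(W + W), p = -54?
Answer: -1269/2 ≈ -634.50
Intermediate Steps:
k(W) = 6*W (k(W) = 3*(2*W) = 6*W)
y(N) = 35*N/8 (y(N) = 5*(N + 6*N)/8 = 5*(7*N)/8 = 35*N/8)
p*(-32 + y(10)) = -54*(-32 + (35/8)*10) = -54*(-32 + 175/4) = -54*47/4 = -1269/2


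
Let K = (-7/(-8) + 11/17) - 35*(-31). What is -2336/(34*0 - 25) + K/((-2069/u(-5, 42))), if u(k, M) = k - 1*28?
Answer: 779220799/7034600 ≈ 110.77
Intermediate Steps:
u(k, M) = -28 + k (u(k, M) = k - 28 = -28 + k)
K = 147767/136 (K = (-7*(-1/8) + 11*(1/17)) + 1085 = (7/8 + 11/17) + 1085 = 207/136 + 1085 = 147767/136 ≈ 1086.5)
-2336/(34*0 - 25) + K/((-2069/u(-5, 42))) = -2336/(34*0 - 25) + 147767/(136*((-2069/(-28 - 5)))) = -2336/(0 - 25) + 147767/(136*((-2069/(-33)))) = -2336/(-25) + 147767/(136*((-2069*(-1/33)))) = -2336*(-1/25) + 147767/(136*(2069/33)) = 2336/25 + (147767/136)*(33/2069) = 2336/25 + 4876311/281384 = 779220799/7034600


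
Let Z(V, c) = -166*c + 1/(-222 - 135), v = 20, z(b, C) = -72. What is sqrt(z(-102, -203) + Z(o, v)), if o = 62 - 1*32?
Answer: I*sqrt(432307365)/357 ≈ 58.241*I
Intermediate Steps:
o = 30 (o = 62 - 32 = 30)
Z(V, c) = -1/357 - 166*c (Z(V, c) = -166*c + 1/(-357) = -166*c - 1/357 = -1/357 - 166*c)
sqrt(z(-102, -203) + Z(o, v)) = sqrt(-72 + (-1/357 - 166*20)) = sqrt(-72 + (-1/357 - 3320)) = sqrt(-72 - 1185241/357) = sqrt(-1210945/357) = I*sqrt(432307365)/357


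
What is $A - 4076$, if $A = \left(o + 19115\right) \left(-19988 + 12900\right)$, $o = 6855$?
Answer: $-184079436$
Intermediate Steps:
$A = -184075360$ ($A = \left(6855 + 19115\right) \left(-19988 + 12900\right) = 25970 \left(-7088\right) = -184075360$)
$A - 4076 = -184075360 - 4076 = -184079436$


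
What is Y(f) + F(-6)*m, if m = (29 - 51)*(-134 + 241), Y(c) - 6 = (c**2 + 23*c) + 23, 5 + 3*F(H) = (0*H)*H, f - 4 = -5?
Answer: 11791/3 ≈ 3930.3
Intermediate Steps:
f = -1 (f = 4 - 5 = -1)
F(H) = -5/3 (F(H) = -5/3 + ((0*H)*H)/3 = -5/3 + (0*H)/3 = -5/3 + (1/3)*0 = -5/3 + 0 = -5/3)
Y(c) = 29 + c**2 + 23*c (Y(c) = 6 + ((c**2 + 23*c) + 23) = 6 + (23 + c**2 + 23*c) = 29 + c**2 + 23*c)
m = -2354 (m = -22*107 = -2354)
Y(f) + F(-6)*m = (29 + (-1)**2 + 23*(-1)) - 5/3*(-2354) = (29 + 1 - 23) + 11770/3 = 7 + 11770/3 = 11791/3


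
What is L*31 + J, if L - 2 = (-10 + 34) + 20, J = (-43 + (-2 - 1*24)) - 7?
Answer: 1350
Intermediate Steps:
J = -76 (J = (-43 + (-2 - 24)) - 7 = (-43 - 26) - 7 = -69 - 7 = -76)
L = 46 (L = 2 + ((-10 + 34) + 20) = 2 + (24 + 20) = 2 + 44 = 46)
L*31 + J = 46*31 - 76 = 1426 - 76 = 1350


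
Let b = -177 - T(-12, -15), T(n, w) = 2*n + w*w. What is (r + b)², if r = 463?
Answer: 7225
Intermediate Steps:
T(n, w) = w² + 2*n (T(n, w) = 2*n + w² = w² + 2*n)
b = -378 (b = -177 - ((-15)² + 2*(-12)) = -177 - (225 - 24) = -177 - 1*201 = -177 - 201 = -378)
(r + b)² = (463 - 378)² = 85² = 7225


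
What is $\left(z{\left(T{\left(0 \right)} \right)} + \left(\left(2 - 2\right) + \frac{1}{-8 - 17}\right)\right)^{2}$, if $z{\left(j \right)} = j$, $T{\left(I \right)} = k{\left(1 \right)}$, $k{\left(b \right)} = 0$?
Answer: $\frac{1}{625} \approx 0.0016$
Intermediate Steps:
$T{\left(I \right)} = 0$
$\left(z{\left(T{\left(0 \right)} \right)} + \left(\left(2 - 2\right) + \frac{1}{-8 - 17}\right)\right)^{2} = \left(0 + \left(\left(2 - 2\right) + \frac{1}{-8 - 17}\right)\right)^{2} = \left(0 + \left(0 + \frac{1}{-25}\right)\right)^{2} = \left(0 + \left(0 - \frac{1}{25}\right)\right)^{2} = \left(0 - \frac{1}{25}\right)^{2} = \left(- \frac{1}{25}\right)^{2} = \frac{1}{625}$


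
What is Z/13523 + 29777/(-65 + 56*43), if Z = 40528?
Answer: 45239225/2880399 ≈ 15.706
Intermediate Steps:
Z/13523 + 29777/(-65 + 56*43) = 40528/13523 + 29777/(-65 + 56*43) = 40528*(1/13523) + 29777/(-65 + 2408) = 40528/13523 + 29777/2343 = 40528/13523 + 29777*(1/2343) = 40528/13523 + 2707/213 = 45239225/2880399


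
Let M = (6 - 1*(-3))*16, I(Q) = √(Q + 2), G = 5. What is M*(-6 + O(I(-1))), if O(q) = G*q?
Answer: -144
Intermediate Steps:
I(Q) = √(2 + Q)
M = 144 (M = (6 + 3)*16 = 9*16 = 144)
O(q) = 5*q
M*(-6 + O(I(-1))) = 144*(-6 + 5*√(2 - 1)) = 144*(-6 + 5*√1) = 144*(-6 + 5*1) = 144*(-6 + 5) = 144*(-1) = -144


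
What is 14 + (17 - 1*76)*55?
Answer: -3231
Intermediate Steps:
14 + (17 - 1*76)*55 = 14 + (17 - 76)*55 = 14 - 59*55 = 14 - 3245 = -3231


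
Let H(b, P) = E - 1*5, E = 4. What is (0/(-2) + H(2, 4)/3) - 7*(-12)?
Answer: 251/3 ≈ 83.667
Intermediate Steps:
H(b, P) = -1 (H(b, P) = 4 - 1*5 = 4 - 5 = -1)
(0/(-2) + H(2, 4)/3) - 7*(-12) = (0/(-2) - 1/3) - 7*(-12) = (0*(-½) - 1*⅓) + 84 = (0 - ⅓) + 84 = -⅓ + 84 = 251/3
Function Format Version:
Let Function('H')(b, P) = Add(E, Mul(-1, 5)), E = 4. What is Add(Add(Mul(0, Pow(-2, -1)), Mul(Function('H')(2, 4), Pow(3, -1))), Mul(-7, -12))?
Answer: Rational(251, 3) ≈ 83.667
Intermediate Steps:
Function('H')(b, P) = -1 (Function('H')(b, P) = Add(4, Mul(-1, 5)) = Add(4, -5) = -1)
Add(Add(Mul(0, Pow(-2, -1)), Mul(Function('H')(2, 4), Pow(3, -1))), Mul(-7, -12)) = Add(Add(Mul(0, Pow(-2, -1)), Mul(-1, Pow(3, -1))), Mul(-7, -12)) = Add(Add(Mul(0, Rational(-1, 2)), Mul(-1, Rational(1, 3))), 84) = Add(Add(0, Rational(-1, 3)), 84) = Add(Rational(-1, 3), 84) = Rational(251, 3)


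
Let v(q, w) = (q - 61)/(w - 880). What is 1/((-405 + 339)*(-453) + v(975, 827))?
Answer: 53/1583680 ≈ 3.3466e-5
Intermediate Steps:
v(q, w) = (-61 + q)/(-880 + w)
1/((-405 + 339)*(-453) + v(975, 827)) = 1/((-405 + 339)*(-453) + (-61 + 975)/(-880 + 827)) = 1/(-66*(-453) + 914/(-53)) = 1/(29898 - 1/53*914) = 1/(29898 - 914/53) = 1/(1583680/53) = 53/1583680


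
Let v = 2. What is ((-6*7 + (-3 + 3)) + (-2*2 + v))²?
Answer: 1936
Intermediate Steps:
((-6*7 + (-3 + 3)) + (-2*2 + v))² = ((-6*7 + (-3 + 3)) + (-2*2 + 2))² = ((-42 + 0) + (-4 + 2))² = (-42 - 2)² = (-44)² = 1936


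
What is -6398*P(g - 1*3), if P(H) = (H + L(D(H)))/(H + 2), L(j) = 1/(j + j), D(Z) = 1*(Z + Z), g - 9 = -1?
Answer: -46157/10 ≈ -4615.7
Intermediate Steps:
g = 8 (g = 9 - 1 = 8)
D(Z) = 2*Z (D(Z) = 1*(2*Z) = 2*Z)
L(j) = 1/(2*j)
P(H) = (H + 1/(4*H))/(2 + H) (P(H) = (H + 1/(2*((2*H))))/(H + 2) = (H + (1/(2*H))/2)/(2 + H) = (H + 1/(4*H))/(2 + H))
-6398*P(g - 1*3) = -6398*(1/4 + (8 - 1*3)**2)/((8 - 1*3)*(2 + (8 - 1*3))) = -6398*(1/4 + (8 - 3)**2)/((8 - 3)*(2 + (8 - 3))) = -6398*(1/4 + 5**2)/(5*(2 + 5)) = -6398*(1/4 + 25)/(5*7) = -6398*101/(5*7*4) = -6398*101/140 = -46157/10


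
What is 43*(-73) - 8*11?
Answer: -3227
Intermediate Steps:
43*(-73) - 8*11 = -3139 - 88 = -3227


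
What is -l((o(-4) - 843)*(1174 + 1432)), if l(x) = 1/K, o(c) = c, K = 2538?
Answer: -1/2538 ≈ -0.00039401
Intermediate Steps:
l(x) = 1/2538
-l((o(-4) - 843)*(1174 + 1432)) = -1*1/2538 = -1/2538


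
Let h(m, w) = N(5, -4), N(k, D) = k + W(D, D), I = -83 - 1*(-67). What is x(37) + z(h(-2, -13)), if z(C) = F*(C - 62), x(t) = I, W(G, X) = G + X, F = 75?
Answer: -4891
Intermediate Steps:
I = -16 (I = -83 + 67 = -16)
x(t) = -16
N(k, D) = k + 2*D (N(k, D) = k + (D + D) = k + 2*D)
h(m, w) = -3 (h(m, w) = 5 + 2*(-4) = 5 - 8 = -3)
z(C) = -4650 + 75*C (z(C) = 75*(C - 62) = 75*(-62 + C) = -4650 + 75*C)
x(37) + z(h(-2, -13)) = -16 + (-4650 + 75*(-3)) = -16 + (-4650 - 225) = -16 - 4875 = -4891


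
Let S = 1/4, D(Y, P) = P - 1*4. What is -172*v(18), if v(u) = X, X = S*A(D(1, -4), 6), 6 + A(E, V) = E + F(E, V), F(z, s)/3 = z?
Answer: 1634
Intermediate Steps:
F(z, s) = 3*z
D(Y, P) = -4 + P (D(Y, P) = P - 4 = -4 + P)
A(E, V) = -6 + 4*E (A(E, V) = -6 + (E + 3*E) = -6 + 4*E)
S = ¼ ≈ 0.25000
X = -19/2 (X = (-6 + 4*(-4 - 4))/4 = (-6 + 4*(-8))/4 = (-6 - 32)/4 = (¼)*(-38) = -19/2 ≈ -9.5000)
v(u) = -19/2
-172*v(18) = -172*(-19/2) = 1634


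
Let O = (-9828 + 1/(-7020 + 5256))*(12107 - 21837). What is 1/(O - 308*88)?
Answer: 126/12045517031 ≈ 1.0460e-8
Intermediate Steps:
O = 12048932135/126 (O = (-9828 + 1/(-1764))*(-9730) = (-9828 - 1/1764)*(-9730) = -17336593/1764*(-9730) = 12048932135/126 ≈ 9.5626e+7)
1/(O - 308*88) = 1/(12048932135/126 - 308*88) = 1/(12048932135/126 - 27104) = 1/(12045517031/126) = 126/12045517031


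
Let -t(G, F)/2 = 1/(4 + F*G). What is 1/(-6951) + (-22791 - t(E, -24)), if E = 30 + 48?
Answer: -147964512979/6492234 ≈ -22791.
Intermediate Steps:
E = 78
t(G, F) = -2/(4 + F*G)
1/(-6951) + (-22791 - t(E, -24)) = 1/(-6951) + (-22791 - (-2)/(4 - 24*78)) = -1/6951 + (-22791 - (-2)/(4 - 1872)) = -1/6951 + (-22791 - (-2)/(-1868)) = -1/6951 + (-22791 - (-2)*(-1)/1868) = -1/6951 + (-22791 - 1*1/934) = -1/6951 + (-22791 - 1/934) = -1/6951 - 21286795/934 = -147964512979/6492234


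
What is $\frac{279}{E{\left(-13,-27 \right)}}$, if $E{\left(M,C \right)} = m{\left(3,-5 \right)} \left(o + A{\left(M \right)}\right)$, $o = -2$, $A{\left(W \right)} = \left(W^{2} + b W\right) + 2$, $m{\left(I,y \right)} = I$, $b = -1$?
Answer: $\frac{93}{182} \approx 0.51099$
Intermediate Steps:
$A{\left(W \right)} = 2 + W^{2} - W$ ($A{\left(W \right)} = \left(W^{2} - W\right) + 2 = 2 + W^{2} - W$)
$E{\left(M,C \right)} = - 3 M + 3 M^{2}$ ($E{\left(M,C \right)} = 3 \left(-2 + \left(2 + M^{2} - M\right)\right) = 3 \left(M^{2} - M\right) = - 3 M + 3 M^{2}$)
$\frac{279}{E{\left(-13,-27 \right)}} = \frac{279}{3 \left(-13\right) \left(-1 - 13\right)} = \frac{279}{3 \left(-13\right) \left(-14\right)} = \frac{279}{546} = 279 \cdot \frac{1}{546} = \frac{93}{182}$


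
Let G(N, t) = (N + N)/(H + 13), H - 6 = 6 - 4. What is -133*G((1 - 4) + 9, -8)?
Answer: -76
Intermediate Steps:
H = 8 (H = 6 + (6 - 4) = 6 + 2 = 8)
G(N, t) = 2*N/21 (G(N, t) = (N + N)/(8 + 13) = (2*N)/21 = (2*N)*(1/21) = 2*N/21)
-133*G((1 - 4) + 9, -8) = -38*((1 - 4) + 9)/3 = -38*(-3 + 9)/3 = -38*6/3 = -133*4/7 = -76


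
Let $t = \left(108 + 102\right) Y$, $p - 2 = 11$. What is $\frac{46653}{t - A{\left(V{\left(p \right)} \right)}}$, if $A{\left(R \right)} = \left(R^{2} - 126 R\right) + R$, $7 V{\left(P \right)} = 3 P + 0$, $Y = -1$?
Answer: $\frac{761999}{7438} \approx 102.45$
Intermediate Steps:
$p = 13$ ($p = 2 + 11 = 13$)
$V{\left(P \right)} = \frac{3 P}{7}$ ($V{\left(P \right)} = \frac{3 P + 0}{7} = \frac{3 P}{7}$)
$t = -210$ ($t = \left(108 + 102\right) \left(-1\right) = 210 \left(-1\right) = -210$)
$A{\left(R \right)} = R^{2} - 125 R$
$\frac{46653}{t - A{\left(V{\left(p \right)} \right)}} = \frac{46653}{-210 - \frac{3}{7} \cdot 13 \left(-125 + \frac{3}{7} \cdot 13\right)} = \frac{46653}{-210 - \frac{39 \left(-125 + \frac{39}{7}\right)}{7}} = \frac{46653}{-210 - \frac{39}{7} \left(- \frac{836}{7}\right)} = \frac{46653}{-210 - - \frac{32604}{49}} = \frac{46653}{-210 + \frac{32604}{49}} = \frac{46653}{\frac{22314}{49}} = 46653 \cdot \frac{49}{22314} = \frac{761999}{7438}$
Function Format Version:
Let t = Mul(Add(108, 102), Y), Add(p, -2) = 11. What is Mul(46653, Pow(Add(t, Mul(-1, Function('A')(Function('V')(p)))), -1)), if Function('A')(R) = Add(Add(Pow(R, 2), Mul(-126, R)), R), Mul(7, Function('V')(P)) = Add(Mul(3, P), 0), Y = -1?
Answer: Rational(761999, 7438) ≈ 102.45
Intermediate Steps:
p = 13 (p = Add(2, 11) = 13)
Function('V')(P) = Mul(Rational(3, 7), P) (Function('V')(P) = Mul(Rational(1, 7), Add(Mul(3, P), 0)) = Mul(Rational(1, 7), Mul(3, P)) = Mul(Rational(3, 7), P))
t = -210 (t = Mul(Add(108, 102), -1) = Mul(210, -1) = -210)
Function('A')(R) = Add(Pow(R, 2), Mul(-125, R))
Mul(46653, Pow(Add(t, Mul(-1, Function('A')(Function('V')(p)))), -1)) = Mul(46653, Pow(Add(-210, Mul(-1, Mul(Mul(Rational(3, 7), 13), Add(-125, Mul(Rational(3, 7), 13))))), -1)) = Mul(46653, Pow(Add(-210, Mul(-1, Mul(Rational(39, 7), Add(-125, Rational(39, 7))))), -1)) = Mul(46653, Pow(Add(-210, Mul(-1, Mul(Rational(39, 7), Rational(-836, 7)))), -1)) = Mul(46653, Pow(Add(-210, Mul(-1, Rational(-32604, 49))), -1)) = Mul(46653, Pow(Add(-210, Rational(32604, 49)), -1)) = Mul(46653, Pow(Rational(22314, 49), -1)) = Mul(46653, Rational(49, 22314)) = Rational(761999, 7438)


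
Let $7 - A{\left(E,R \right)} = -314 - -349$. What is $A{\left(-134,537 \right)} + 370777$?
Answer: $370749$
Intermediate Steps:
$A{\left(E,R \right)} = -28$ ($A{\left(E,R \right)} = 7 - \left(-314 - -349\right) = 7 - \left(-314 + 349\right) = 7 - 35 = -28$)
$A{\left(-134,537 \right)} + 370777 = -28 + 370777 = 370749$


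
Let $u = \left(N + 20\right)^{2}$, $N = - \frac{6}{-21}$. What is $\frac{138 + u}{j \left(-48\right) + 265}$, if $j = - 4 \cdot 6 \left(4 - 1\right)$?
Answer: $\frac{26926}{182329} \approx 0.14768$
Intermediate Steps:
$N = \frac{2}{7}$ ($N = \left(-6\right) \left(- \frac{1}{21}\right) = \frac{2}{7} \approx 0.28571$)
$j = -72$ ($j = - 4 \cdot 6 \cdot 3 = \left(-4\right) 18 = -72$)
$u = \frac{20164}{49}$ ($u = \left(\frac{2}{7} + 20\right)^{2} = \left(\frac{142}{7}\right)^{2} = \frac{20164}{49} \approx 411.51$)
$\frac{138 + u}{j \left(-48\right) + 265} = \frac{138 + \frac{20164}{49}}{\left(-72\right) \left(-48\right) + 265} = \frac{26926}{49 \left(3456 + 265\right)} = \frac{26926}{49 \cdot 3721} = \frac{26926}{49} \cdot \frac{1}{3721} = \frac{26926}{182329}$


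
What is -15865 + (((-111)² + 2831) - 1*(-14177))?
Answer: 13464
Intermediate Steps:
-15865 + (((-111)² + 2831) - 1*(-14177)) = -15865 + ((12321 + 2831) + 14177) = -15865 + (15152 + 14177) = -15865 + 29329 = 13464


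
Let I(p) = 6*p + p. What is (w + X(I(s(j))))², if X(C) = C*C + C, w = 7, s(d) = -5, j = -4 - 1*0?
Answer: 1432809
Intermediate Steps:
j = -4 (j = -4 + 0 = -4)
I(p) = 7*p
X(C) = C + C² (X(C) = C² + C = C + C²)
(w + X(I(s(j))))² = (7 + (7*(-5))*(1 + 7*(-5)))² = (7 - 35*(1 - 35))² = (7 - 35*(-34))² = (7 + 1190)² = 1197² = 1432809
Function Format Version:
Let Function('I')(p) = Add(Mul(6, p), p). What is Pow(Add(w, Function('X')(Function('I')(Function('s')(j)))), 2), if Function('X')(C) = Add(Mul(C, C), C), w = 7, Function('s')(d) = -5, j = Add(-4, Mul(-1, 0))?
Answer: 1432809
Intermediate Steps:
j = -4 (j = Add(-4, 0) = -4)
Function('I')(p) = Mul(7, p)
Function('X')(C) = Add(C, Pow(C, 2)) (Function('X')(C) = Add(Pow(C, 2), C) = Add(C, Pow(C, 2)))
Pow(Add(w, Function('X')(Function('I')(Function('s')(j)))), 2) = Pow(Add(7, Mul(Mul(7, -5), Add(1, Mul(7, -5)))), 2) = Pow(Add(7, Mul(-35, Add(1, -35))), 2) = Pow(Add(7, Mul(-35, -34)), 2) = Pow(Add(7, 1190), 2) = Pow(1197, 2) = 1432809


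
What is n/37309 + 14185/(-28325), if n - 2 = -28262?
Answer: -265938533/211355485 ≈ -1.2583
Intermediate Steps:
n = -28260 (n = 2 - 28262 = -28260)
n/37309 + 14185/(-28325) = -28260/37309 + 14185/(-28325) = -28260*1/37309 + 14185*(-1/28325) = -28260/37309 - 2837/5665 = -265938533/211355485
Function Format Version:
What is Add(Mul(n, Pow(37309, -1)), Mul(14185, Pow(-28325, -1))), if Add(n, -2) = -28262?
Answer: Rational(-265938533, 211355485) ≈ -1.2583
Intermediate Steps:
n = -28260 (n = Add(2, -28262) = -28260)
Add(Mul(n, Pow(37309, -1)), Mul(14185, Pow(-28325, -1))) = Add(Mul(-28260, Pow(37309, -1)), Mul(14185, Pow(-28325, -1))) = Add(Mul(-28260, Rational(1, 37309)), Mul(14185, Rational(-1, 28325))) = Add(Rational(-28260, 37309), Rational(-2837, 5665)) = Rational(-265938533, 211355485)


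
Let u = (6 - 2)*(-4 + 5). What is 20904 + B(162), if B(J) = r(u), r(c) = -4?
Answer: 20900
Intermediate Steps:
u = 4 (u = 4*1 = 4)
B(J) = -4
20904 + B(162) = 20904 - 4 = 20900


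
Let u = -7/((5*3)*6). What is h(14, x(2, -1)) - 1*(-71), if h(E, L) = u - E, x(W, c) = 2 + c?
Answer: 5123/90 ≈ 56.922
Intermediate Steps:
u = -7/90 (u = -7/(15*6) = -7/90 ≈ -0.077778)
h(E, L) = -7/90 - E
h(14, x(2, -1)) - 1*(-71) = (-7/90 - 1*14) - 1*(-71) = (-7/90 - 14) + 71 = -1267/90 + 71 = 5123/90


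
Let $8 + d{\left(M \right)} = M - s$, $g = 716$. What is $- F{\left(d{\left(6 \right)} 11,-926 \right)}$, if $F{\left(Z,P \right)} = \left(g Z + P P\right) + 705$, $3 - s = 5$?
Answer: $-858181$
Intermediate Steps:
$s = -2$ ($s = 3 - 5 = -2$)
$d{\left(M \right)} = -6 + M$ ($d{\left(M \right)} = -8 + \left(M - -2\right) = -8 + \left(M + 2\right) = -8 + \left(2 + M\right) = -6 + M$)
$F{\left(Z,P \right)} = 705 + P^{2} + 716 Z$ ($F{\left(Z,P \right)} = \left(716 Z + P P\right) + 705 = \left(716 Z + P^{2}\right) + 705 = \left(P^{2} + 716 Z\right) + 705 = 705 + P^{2} + 716 Z$)
$- F{\left(d{\left(6 \right)} 11,-926 \right)} = - (705 + \left(-926\right)^{2} + 716 \left(-6 + 6\right) 11) = - (705 + 857476 + 716 \cdot 0 \cdot 11) = - (705 + 857476 + 716 \cdot 0) = - (705 + 857476 + 0) = \left(-1\right) 858181 = -858181$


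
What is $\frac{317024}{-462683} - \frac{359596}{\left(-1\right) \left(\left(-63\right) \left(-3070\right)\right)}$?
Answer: $\frac{52531672114}{44743759515} \approx 1.1741$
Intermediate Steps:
$\frac{317024}{-462683} - \frac{359596}{\left(-1\right) \left(\left(-63\right) \left(-3070\right)\right)} = 317024 \left(- \frac{1}{462683}\right) - \frac{359596}{\left(-1\right) 193410} = - \frac{317024}{462683} - \frac{359596}{-193410} = - \frac{317024}{462683} - - \frac{179798}{96705} = - \frac{317024}{462683} + \frac{179798}{96705} = \frac{52531672114}{44743759515}$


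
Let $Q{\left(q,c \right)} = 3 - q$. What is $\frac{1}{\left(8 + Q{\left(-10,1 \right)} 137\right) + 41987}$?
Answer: $\frac{1}{43776} \approx 2.2844 \cdot 10^{-5}$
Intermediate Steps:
$\frac{1}{\left(8 + Q{\left(-10,1 \right)} 137\right) + 41987} = \frac{1}{\left(8 + \left(3 - -10\right) 137\right) + 41987} = \frac{1}{\left(8 + \left(3 + 10\right) 137\right) + 41987} = \frac{1}{\left(8 + 13 \cdot 137\right) + 41987} = \frac{1}{\left(8 + 1781\right) + 41987} = \frac{1}{1789 + 41987} = \frac{1}{43776}$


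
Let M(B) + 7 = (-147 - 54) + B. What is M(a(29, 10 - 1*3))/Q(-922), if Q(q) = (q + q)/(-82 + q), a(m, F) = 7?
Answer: -50451/461 ≈ -109.44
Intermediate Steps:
Q(q) = 2*q/(-82 + q) (Q(q) = (2*q)/(-82 + q) = 2*q/(-82 + q))
M(B) = -208 + B (M(B) = -7 + ((-147 - 54) + B) = -7 + (-201 + B) = -208 + B)
M(a(29, 10 - 1*3))/Q(-922) = (-208 + 7)/((2*(-922)/(-82 - 922))) = -201/(2*(-922)/(-1004)) = -201/(2*(-922)*(-1/1004)) = -201/461/251 = -201*251/461 = -50451/461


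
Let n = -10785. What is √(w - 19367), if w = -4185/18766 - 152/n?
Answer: 71*I*√157374391097814330/202391310 ≈ 139.17*I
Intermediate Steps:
w = -42282793/202391310 (w = -4185/18766 - 152/(-10785) = -4185*1/18766 - 152*(-1/10785) = -4185/18766 + 152/10785 = -42282793/202391310 ≈ -0.20892)
√(w - 19367) = √(-42282793/202391310 - 19367) = √(-3919754783563/202391310) = 71*I*√157374391097814330/202391310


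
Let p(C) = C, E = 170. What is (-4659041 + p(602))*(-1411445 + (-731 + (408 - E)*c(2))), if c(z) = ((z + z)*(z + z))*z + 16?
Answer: 6525317746128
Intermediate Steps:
c(z) = 16 + 4*z³ (c(z) = ((2*z)*(2*z))*z + 16 = (4*z²)*z + 16 = 4*z³ + 16 = 16 + 4*z³)
(-4659041 + p(602))*(-1411445 + (-731 + (408 - E)*c(2))) = (-4659041 + 602)*(-1411445 + (-731 + (408 - 1*170)*(16 + 4*2³))) = -4658439*(-1411445 + (-731 + (408 - 170)*(16 + 4*8))) = -4658439*(-1411445 + (-731 + 238*(16 + 32))) = -4658439*(-1411445 + (-731 + 238*48)) = -4658439*(-1411445 + (-731 + 11424)) = -4658439*(-1411445 + 10693) = -4658439*(-1400752) = 6525317746128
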